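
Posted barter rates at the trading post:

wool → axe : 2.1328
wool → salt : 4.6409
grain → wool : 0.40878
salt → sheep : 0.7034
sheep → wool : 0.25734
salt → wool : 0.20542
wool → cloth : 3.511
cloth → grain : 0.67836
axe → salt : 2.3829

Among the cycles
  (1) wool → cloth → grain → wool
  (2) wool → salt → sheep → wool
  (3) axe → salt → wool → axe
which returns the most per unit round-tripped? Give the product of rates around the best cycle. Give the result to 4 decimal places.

(1) 3.511 × 0.67836 × 0.40878 = 0.97360
(2) 4.6409 × 0.7034 × 0.25734 = 0.84006
(3) 2.3829 × 0.20542 × 2.1328 = 1.04400
Highest is cycle (3) at 1.0440 (>1, arbitrage).

1.0440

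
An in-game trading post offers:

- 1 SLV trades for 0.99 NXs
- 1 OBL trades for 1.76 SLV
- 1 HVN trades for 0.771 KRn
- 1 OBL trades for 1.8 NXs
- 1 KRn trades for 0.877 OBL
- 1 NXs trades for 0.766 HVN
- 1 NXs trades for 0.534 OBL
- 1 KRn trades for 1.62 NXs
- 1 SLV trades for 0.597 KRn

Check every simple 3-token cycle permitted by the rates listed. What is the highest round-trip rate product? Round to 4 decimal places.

0.9567

NXs→HVN→KRn→NXs: 0.766 × 0.771 × 1.62 = 0.95675
NXs→OBL→SLV→NXs: 0.534 × 1.76 × 0.99 = 0.93044
KRn→OBL→SLV→KRn: 0.877 × 1.76 × 0.597 = 0.92148
Maximum is NXs→HVN→KRn→NXs at 0.9567; no arbitrage — every cycle loses value.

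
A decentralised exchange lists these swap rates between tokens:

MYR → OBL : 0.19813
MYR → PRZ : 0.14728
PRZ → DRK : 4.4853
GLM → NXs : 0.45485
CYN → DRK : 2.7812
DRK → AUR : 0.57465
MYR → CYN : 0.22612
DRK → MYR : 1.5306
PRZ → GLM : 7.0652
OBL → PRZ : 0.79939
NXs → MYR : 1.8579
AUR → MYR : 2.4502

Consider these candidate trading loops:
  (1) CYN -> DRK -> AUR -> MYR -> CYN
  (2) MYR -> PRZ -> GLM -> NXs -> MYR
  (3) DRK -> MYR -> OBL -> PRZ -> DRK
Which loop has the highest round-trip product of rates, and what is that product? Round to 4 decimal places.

(1) 2.7812 × 0.57465 × 2.4502 × 0.22612 = 0.88547
(2) 0.14728 × 7.0652 × 0.45485 × 1.8579 = 0.87934
(3) 1.5306 × 0.19813 × 0.79939 × 4.4853 = 1.08733
Highest is cycle (3) at 1.0873 (>1, arbitrage).

1.0873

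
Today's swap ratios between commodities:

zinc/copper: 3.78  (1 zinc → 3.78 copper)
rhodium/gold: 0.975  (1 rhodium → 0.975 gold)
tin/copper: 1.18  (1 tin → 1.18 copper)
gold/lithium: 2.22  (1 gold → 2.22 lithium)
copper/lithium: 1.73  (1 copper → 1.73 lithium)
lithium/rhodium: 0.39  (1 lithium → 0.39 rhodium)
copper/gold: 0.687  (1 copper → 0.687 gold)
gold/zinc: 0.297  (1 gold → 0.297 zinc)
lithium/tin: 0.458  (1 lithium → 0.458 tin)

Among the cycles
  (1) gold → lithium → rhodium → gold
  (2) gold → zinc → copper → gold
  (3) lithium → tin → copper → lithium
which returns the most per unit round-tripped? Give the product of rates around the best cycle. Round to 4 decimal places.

(1) 2.22 × 0.39 × 0.975 = 0.84416
(2) 0.297 × 3.78 × 0.687 = 0.77127
(3) 0.458 × 1.18 × 1.73 = 0.93496
Highest is cycle (3) at 0.9350 (≤1, no arbitrage).

0.9350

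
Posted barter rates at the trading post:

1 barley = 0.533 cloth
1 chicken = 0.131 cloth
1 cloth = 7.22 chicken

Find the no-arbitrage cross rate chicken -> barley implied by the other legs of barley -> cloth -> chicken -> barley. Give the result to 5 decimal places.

Known legs of the cycle: 0.533 × 7.22 = 3.84826
For no arbitrage the full-cycle product must be 1, so the missing rate is 1 / 3.84826 ≈ 0.2598577.

0.25986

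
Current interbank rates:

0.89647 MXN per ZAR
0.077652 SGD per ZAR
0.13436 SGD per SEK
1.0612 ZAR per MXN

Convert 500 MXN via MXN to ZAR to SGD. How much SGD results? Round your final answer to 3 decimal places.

41.202

500 MXN × 1.0612 = 530.6 ZAR
530.6 ZAR × 0.077652 = 41.2021512 SGD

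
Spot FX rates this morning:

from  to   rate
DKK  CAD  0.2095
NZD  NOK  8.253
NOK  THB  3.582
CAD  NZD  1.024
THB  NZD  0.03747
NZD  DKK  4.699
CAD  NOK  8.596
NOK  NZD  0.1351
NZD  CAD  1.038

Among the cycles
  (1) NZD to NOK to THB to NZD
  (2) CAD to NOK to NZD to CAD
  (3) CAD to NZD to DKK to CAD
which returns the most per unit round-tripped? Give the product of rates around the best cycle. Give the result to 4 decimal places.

1.2054

(1) 8.253 × 3.582 × 0.03747 = 1.10770
(2) 8.596 × 0.1351 × 1.038 = 1.20545
(3) 1.024 × 4.699 × 0.2095 = 1.00807
Highest is cycle (2) at 1.2054 (>1, arbitrage).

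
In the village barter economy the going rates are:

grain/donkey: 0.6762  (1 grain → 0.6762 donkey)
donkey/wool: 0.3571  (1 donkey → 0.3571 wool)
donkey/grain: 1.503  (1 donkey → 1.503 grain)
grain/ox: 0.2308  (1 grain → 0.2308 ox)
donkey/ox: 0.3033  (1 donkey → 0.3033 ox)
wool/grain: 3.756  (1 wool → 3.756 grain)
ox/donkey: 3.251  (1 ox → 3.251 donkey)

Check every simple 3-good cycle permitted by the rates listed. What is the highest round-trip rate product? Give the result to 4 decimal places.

1.1277

ox→donkey→grain→ox: 3.251 × 1.503 × 0.2308 = 1.12775
wool→grain→donkey→wool: 3.756 × 0.6762 × 0.3571 = 0.90697
Maximum is ox→donkey→grain→ox at 1.1277; arbitrage exists.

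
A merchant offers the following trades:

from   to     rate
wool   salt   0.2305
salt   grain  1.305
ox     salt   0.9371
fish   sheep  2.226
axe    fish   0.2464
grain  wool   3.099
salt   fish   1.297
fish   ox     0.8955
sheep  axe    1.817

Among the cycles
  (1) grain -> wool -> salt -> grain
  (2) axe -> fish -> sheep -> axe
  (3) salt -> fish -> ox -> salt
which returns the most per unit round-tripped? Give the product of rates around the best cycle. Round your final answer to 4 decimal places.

(1) 3.099 × 0.2305 × 1.305 = 0.93219
(2) 0.2464 × 2.226 × 1.817 = 0.99660
(3) 1.297 × 0.8955 × 0.9371 = 1.08841
Highest is cycle (3) at 1.0884 (>1, arbitrage).

1.0884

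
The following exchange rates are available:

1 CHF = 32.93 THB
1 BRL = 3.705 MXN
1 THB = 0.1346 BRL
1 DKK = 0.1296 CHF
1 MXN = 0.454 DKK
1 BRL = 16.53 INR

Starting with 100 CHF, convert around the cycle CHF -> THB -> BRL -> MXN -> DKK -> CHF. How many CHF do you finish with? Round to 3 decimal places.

96.624

100 CHF × 32.93 = 3293 THB
3293 THB × 0.1346 = 443.2378 BRL
443.2378 BRL × 3.705 = 1642.196049 MXN
1642.196049 MXN × 0.454 = 745.557006246 DKK
745.557006246 DKK × 0.1296 = 96.6241880094816 CHF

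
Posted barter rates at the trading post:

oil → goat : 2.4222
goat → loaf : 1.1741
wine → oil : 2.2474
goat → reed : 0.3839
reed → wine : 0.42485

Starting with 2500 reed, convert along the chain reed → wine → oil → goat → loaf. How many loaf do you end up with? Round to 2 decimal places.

2500 reed × 0.42485 = 1062.125 wine
1062.125 wine × 2.2474 = 2387.019725 oil
2387.019725 oil × 2.4222 = 5781.839177895 goat
5781.839177895 goat × 1.1741 = 6788.4573787665195 loaf

6788.46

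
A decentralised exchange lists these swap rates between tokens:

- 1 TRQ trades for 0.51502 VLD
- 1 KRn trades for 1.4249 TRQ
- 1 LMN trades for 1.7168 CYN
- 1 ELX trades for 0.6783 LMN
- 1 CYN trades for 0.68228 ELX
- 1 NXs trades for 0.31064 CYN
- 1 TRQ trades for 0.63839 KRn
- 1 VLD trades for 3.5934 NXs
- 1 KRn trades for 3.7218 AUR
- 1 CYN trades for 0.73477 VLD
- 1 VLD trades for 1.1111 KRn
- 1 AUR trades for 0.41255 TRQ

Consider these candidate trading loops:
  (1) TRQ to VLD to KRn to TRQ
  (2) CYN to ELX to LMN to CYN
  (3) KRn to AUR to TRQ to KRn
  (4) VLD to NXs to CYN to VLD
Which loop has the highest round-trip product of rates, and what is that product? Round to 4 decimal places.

0.9802

(1) 0.51502 × 1.1111 × 1.4249 = 0.81538
(2) 0.68228 × 0.6783 × 1.7168 = 0.79452
(3) 3.7218 × 0.41255 × 0.63839 = 0.98020
(4) 3.5934 × 0.31064 × 0.73477 = 0.82019
Highest is cycle (3) at 0.9802 (≤1, no arbitrage).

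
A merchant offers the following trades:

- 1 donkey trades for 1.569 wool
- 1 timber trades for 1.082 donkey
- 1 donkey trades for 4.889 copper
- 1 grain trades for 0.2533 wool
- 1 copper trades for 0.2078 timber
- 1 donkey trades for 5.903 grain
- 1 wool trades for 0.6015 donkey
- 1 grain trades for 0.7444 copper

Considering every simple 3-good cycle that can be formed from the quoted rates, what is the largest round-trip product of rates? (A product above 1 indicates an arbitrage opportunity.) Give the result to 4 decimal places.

timber→donkey→copper→timber: 1.082 × 4.889 × 0.2078 = 1.09924
wool→donkey→grain→wool: 0.6015 × 5.903 × 0.2533 = 0.89938
Maximum is timber→donkey→copper→timber at 1.0992; arbitrage exists.

1.0992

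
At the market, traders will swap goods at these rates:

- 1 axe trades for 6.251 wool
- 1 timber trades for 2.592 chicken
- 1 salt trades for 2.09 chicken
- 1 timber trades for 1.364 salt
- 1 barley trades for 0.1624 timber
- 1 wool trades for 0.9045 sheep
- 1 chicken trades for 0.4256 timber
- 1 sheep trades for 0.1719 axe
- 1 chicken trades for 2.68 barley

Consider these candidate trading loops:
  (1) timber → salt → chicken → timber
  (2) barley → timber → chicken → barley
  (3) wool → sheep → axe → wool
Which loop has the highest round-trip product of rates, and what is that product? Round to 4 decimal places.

1.2133

(1) 1.364 × 2.09 × 0.4256 = 1.21328
(2) 0.1624 × 2.592 × 2.68 = 1.12812
(3) 0.9045 × 0.1719 × 6.251 = 0.97193
Highest is cycle (1) at 1.2133 (>1, arbitrage).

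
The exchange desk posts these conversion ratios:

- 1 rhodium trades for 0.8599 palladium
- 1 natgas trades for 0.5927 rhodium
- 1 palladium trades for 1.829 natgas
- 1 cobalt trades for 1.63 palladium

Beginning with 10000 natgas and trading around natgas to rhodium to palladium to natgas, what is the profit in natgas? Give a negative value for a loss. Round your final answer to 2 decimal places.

-678.27

10000 natgas × 0.5927 = 5927 rhodium
5927 rhodium × 0.8599 = 5096.6273 palladium
5096.6273 palladium × 1.829 = 9321.7313317 natgas
Net change: 9321.7313317 − 10000 = -678.2686683 natgas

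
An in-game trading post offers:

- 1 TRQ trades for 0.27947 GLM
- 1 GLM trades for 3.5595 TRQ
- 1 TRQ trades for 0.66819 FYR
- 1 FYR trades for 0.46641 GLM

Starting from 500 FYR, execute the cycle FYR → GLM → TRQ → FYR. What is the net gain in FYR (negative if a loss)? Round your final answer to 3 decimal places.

54.660

500 FYR × 0.46641 = 233.205 GLM
233.205 GLM × 3.5595 = 830.0931975 TRQ
830.0931975 TRQ × 0.66819 = 554.659973637525 FYR
Net change: 554.659973637525 − 500 = 54.659973637525 FYR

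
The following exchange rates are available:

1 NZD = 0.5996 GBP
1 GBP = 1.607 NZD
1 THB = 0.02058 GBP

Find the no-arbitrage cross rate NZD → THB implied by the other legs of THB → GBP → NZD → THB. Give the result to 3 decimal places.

Known legs of the cycle: 0.02058 × 1.607 = 0.03307206
For no arbitrage the full-cycle product must be 1, so the missing rate is 1 / 0.03307206 ≈ 30.23700.

30.237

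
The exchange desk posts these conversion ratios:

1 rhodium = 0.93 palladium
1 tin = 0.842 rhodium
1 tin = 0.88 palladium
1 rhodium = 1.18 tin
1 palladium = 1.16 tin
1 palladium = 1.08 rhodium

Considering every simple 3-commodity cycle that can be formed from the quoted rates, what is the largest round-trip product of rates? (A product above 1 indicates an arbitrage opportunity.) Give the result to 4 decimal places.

rhodium→tin→palladium→rhodium: 1.18 × 0.88 × 1.08 = 1.12147
rhodium→palladium→tin→rhodium: 0.93 × 1.16 × 0.842 = 0.90835
Maximum is rhodium→tin→palladium→rhodium at 1.1215; arbitrage exists.

1.1215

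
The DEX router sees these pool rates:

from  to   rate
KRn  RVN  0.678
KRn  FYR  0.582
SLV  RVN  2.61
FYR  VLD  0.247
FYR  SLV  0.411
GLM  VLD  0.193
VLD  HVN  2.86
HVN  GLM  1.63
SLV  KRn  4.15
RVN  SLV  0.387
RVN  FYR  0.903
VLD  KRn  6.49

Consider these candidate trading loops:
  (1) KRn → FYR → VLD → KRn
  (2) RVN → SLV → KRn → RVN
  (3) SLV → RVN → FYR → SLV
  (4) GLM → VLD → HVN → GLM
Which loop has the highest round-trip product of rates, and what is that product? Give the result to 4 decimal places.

(1) 0.582 × 0.247 × 6.49 = 0.93296
(2) 0.387 × 4.15 × 0.678 = 1.08890
(3) 2.61 × 0.903 × 0.411 = 0.96866
(4) 0.193 × 2.86 × 1.63 = 0.89973
Highest is cycle (2) at 1.0889 (>1, arbitrage).

1.0889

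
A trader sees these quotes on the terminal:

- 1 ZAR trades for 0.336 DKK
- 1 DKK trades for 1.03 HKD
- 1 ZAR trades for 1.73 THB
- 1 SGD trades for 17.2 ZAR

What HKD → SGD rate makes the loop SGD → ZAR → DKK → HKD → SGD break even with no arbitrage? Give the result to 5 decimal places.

Known legs of the cycle: 17.2 × 0.336 × 1.03 = 5.952576
For no arbitrage the full-cycle product must be 1, so the missing rate is 1 / 5.952576 ≈ 0.1679945.

0.16799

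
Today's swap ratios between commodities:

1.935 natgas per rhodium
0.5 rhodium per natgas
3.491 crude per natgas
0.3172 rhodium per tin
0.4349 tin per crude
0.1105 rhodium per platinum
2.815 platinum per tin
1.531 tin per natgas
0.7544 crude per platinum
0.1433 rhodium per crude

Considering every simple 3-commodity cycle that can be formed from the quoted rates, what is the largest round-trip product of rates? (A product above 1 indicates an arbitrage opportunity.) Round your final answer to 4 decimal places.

natgas→crude→rhodium→natgas: 3.491 × 0.1433 × 1.935 = 0.96800
natgas→tin→rhodium→natgas: 1.531 × 0.3172 × 1.935 = 0.93970
crude→tin→platinum→crude: 0.4349 × 2.815 × 0.7544 = 0.92357
Maximum is natgas→crude→rhodium→natgas at 0.9680; no arbitrage — every cycle loses value.

0.9680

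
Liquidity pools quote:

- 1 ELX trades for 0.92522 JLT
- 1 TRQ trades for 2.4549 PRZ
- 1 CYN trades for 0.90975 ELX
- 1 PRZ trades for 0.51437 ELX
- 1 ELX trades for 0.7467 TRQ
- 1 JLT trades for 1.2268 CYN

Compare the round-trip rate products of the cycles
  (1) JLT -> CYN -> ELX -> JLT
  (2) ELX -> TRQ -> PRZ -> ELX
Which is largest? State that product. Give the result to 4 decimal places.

1.0326

(1) 1.2268 × 0.90975 × 0.92522 = 1.03262
(2) 0.7467 × 2.4549 × 0.51437 = 0.94288
Highest is cycle (1) at 1.0326 (>1, arbitrage).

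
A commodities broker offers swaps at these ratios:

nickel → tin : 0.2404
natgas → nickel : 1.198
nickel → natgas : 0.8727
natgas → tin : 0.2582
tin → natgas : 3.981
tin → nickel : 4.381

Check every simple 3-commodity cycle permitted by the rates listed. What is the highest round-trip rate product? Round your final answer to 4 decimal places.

tin→natgas→nickel→tin: 3.981 × 1.198 × 0.2404 = 1.14652
tin→nickel→natgas→tin: 4.381 × 0.8727 × 0.2582 = 0.98718
Maximum is tin→natgas→nickel→tin at 1.1465; arbitrage exists.

1.1465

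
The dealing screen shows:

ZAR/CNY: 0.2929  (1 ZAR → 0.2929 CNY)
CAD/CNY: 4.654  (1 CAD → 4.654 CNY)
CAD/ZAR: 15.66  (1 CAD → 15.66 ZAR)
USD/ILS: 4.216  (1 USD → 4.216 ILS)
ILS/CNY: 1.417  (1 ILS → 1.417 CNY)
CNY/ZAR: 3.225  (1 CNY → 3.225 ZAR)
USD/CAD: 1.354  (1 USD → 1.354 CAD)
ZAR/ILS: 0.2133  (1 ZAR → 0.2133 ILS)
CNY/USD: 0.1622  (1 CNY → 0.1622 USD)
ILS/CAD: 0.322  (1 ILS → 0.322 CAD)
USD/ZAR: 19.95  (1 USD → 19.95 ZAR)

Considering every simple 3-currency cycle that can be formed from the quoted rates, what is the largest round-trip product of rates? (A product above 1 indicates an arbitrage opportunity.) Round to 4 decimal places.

CAD→ZAR→ILS→CAD: 15.66 × 0.2133 × 0.322 = 1.07557
CAD→CNY→USD→CAD: 4.654 × 0.1622 × 1.354 = 1.02211
CNY→ZAR→ILS→CNY: 3.225 × 0.2133 × 1.417 = 0.97474
CNY→USD→ILS→CNY: 0.1622 × 4.216 × 1.417 = 0.96899
CNY→USD→ZAR→CNY: 0.1622 × 19.95 × 0.2929 = 0.94779
Maximum is CAD→ZAR→ILS→CAD at 1.0756; arbitrage exists.

1.0756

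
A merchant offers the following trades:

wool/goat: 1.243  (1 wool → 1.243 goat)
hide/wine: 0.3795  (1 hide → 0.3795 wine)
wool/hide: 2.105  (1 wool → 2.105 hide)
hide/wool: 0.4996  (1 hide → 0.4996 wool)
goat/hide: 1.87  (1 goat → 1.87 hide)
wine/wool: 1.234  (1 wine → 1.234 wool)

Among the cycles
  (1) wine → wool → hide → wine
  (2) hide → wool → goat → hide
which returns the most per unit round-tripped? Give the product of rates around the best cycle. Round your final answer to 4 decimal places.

1.1613

(1) 1.234 × 2.105 × 0.3795 = 0.98578
(2) 0.4996 × 1.243 × 1.87 = 1.16128
Highest is cycle (2) at 1.1613 (>1, arbitrage).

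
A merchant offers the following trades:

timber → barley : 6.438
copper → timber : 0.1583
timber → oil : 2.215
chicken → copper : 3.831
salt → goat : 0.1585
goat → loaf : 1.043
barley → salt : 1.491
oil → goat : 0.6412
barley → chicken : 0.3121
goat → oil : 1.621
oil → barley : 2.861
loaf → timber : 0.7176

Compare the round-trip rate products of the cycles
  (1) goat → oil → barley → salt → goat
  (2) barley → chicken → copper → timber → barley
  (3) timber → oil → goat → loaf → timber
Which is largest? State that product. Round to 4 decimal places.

(1) 1.621 × 2.861 × 1.491 × 0.1585 = 1.09599
(2) 0.3121 × 3.831 × 0.1583 × 6.438 = 1.21853
(3) 2.215 × 0.6412 × 1.043 × 0.7176 = 1.06300
Highest is cycle (2) at 1.2185 (>1, arbitrage).

1.2185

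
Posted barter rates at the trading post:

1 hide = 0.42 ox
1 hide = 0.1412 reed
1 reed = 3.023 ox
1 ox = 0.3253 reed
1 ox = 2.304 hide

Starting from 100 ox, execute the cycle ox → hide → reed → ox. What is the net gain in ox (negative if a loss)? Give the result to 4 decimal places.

-1.6543

100 ox × 2.304 = 230.4 hide
230.4 hide × 0.1412 = 32.53248 reed
32.53248 reed × 3.023 = 98.34568704 ox
Net change: 98.34568704 − 100 = -1.65431296 ox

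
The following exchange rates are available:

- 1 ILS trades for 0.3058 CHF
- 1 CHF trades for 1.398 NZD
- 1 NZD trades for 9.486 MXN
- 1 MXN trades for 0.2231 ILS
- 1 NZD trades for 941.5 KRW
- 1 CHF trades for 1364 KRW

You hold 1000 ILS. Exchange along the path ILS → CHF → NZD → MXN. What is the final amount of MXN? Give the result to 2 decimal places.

4055.34

1000 ILS × 0.3058 = 305.8 CHF
305.8 CHF × 1.398 = 427.5084 NZD
427.5084 NZD × 9.486 = 4055.3446824 MXN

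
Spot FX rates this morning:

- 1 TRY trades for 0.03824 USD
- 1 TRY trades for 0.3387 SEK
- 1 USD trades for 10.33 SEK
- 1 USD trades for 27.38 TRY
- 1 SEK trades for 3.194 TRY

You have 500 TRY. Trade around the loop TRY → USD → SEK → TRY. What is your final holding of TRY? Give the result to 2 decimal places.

630.85

500 TRY × 0.03824 = 19.12 USD
19.12 USD × 10.33 = 197.5096 SEK
197.5096 SEK × 3.194 = 630.8456624 TRY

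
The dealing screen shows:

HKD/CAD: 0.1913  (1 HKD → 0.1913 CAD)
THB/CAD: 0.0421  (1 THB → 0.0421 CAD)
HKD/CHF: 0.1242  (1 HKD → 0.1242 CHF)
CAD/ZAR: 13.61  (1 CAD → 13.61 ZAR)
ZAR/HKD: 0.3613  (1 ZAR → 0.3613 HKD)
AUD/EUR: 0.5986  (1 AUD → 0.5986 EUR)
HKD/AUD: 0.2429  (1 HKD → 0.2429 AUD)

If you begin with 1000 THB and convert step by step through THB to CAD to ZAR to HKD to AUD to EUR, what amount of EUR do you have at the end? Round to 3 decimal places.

30.100

1000 THB × 0.0421 = 42.1 CAD
42.1 CAD × 13.61 = 572.981 ZAR
572.981 ZAR × 0.3613 = 207.0180353 HKD
207.0180353 HKD × 0.2429 = 50.28468077437 AUD
50.28468077437 AUD × 0.5986 = 30.100409911537882 EUR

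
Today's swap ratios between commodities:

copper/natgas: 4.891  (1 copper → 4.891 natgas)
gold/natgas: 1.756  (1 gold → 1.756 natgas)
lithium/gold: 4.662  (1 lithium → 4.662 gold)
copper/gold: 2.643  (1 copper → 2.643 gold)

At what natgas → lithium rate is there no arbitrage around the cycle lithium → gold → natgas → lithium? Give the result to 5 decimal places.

Known legs of the cycle: 4.662 × 1.756 = 8.186472
For no arbitrage the full-cycle product must be 1, so the missing rate is 1 / 8.186472 ≈ 0.1221527.

0.12215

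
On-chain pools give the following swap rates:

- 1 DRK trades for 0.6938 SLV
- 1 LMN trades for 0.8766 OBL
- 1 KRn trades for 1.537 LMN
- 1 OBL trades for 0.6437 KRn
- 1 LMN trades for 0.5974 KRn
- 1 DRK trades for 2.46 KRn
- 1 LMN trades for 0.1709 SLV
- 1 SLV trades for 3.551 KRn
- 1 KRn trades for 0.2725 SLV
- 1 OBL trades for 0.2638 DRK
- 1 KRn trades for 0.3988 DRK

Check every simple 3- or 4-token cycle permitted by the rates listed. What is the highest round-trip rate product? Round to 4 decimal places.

0.9825

DRK→SLV→KRn→DRK: 0.6938 × 3.551 × 0.3988 = 0.98252
LMN→SLV→KRn→LMN: 0.1709 × 3.551 × 1.537 = 0.93275
LMN→OBL→DRK→KRn→LMN: 0.8766 × 0.2638 × 2.46 × 1.537 = 0.87435
LMN→OBL→KRn→LMN: 0.8766 × 0.6437 × 1.537 = 0.86728
Maximum is DRK→SLV→KRn→DRK at 0.9825; no arbitrage — every cycle loses value.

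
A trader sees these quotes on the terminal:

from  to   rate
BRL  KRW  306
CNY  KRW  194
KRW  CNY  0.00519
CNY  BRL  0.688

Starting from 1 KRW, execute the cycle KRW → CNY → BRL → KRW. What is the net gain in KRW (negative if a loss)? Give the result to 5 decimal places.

0.09264

1 KRW × 0.00519 = 0.00519 CNY
0.00519 CNY × 0.688 = 0.00357072 BRL
0.00357072 BRL × 306 = 1.09264032 KRW
Net change: 1.09264032 − 1 = 0.09264032 KRW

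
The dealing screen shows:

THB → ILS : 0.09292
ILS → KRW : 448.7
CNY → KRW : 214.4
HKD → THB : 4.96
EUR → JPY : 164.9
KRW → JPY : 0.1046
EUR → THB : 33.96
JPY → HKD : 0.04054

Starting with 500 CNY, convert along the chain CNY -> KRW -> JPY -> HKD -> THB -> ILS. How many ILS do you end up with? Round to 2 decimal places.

500 CNY × 214.4 = 107200 KRW
107200 KRW × 0.1046 = 11213.12 JPY
11213.12 JPY × 0.04054 = 454.5798848 HKD
454.5798848 HKD × 4.96 = 2254.716228608 THB
2254.716228608 THB × 0.09292 = 209.50823196225536 ILS

209.51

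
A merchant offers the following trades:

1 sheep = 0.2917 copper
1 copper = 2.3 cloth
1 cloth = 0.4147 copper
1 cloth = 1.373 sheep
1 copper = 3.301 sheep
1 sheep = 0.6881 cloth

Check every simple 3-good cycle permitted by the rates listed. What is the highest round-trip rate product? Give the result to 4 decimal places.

0.9420

copper→sheep→cloth→copper: 3.301 × 0.6881 × 0.4147 = 0.94196
copper→cloth→sheep→copper: 2.3 × 1.373 × 0.2917 = 0.92116
Maximum is copper→sheep→cloth→copper at 0.9420; no arbitrage — every cycle loses value.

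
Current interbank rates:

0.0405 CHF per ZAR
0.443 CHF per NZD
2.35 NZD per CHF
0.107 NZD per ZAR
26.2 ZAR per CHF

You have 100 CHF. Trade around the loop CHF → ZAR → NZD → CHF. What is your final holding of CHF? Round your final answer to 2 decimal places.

100 CHF × 26.2 = 2620 ZAR
2620 ZAR × 0.107 = 280.34 NZD
280.34 NZD × 0.443 = 124.19062 CHF

124.19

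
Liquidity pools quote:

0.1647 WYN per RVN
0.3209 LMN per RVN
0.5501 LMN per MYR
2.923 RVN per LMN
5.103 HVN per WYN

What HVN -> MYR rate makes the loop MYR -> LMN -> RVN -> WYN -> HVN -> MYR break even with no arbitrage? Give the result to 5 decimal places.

Known legs of the cycle: 0.5501 × 2.923 × 0.1647 × 5.103 = 1.35141777802143
For no arbitrage the full-cycle product must be 1, so the missing rate is 1 / 1.35141777802143 ≈ 0.7399636.

0.73996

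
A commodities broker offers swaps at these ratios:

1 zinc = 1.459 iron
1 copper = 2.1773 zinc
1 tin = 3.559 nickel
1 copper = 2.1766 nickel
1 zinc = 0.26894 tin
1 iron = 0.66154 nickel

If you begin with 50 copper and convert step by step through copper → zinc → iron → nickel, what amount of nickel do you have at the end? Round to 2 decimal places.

105.08

50 copper × 2.1773 = 108.865 zinc
108.865 zinc × 1.459 = 158.834035 iron
158.834035 iron × 0.66154 = 105.0750675139 nickel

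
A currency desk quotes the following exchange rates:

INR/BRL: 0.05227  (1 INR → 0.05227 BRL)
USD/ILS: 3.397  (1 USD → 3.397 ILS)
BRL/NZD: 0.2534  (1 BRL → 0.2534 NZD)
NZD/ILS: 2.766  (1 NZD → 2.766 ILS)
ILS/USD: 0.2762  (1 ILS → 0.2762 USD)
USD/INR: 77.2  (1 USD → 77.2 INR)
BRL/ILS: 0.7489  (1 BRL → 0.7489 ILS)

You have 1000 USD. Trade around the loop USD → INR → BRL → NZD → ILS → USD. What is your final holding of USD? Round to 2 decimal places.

781.18

1000 USD × 77.2 = 77200 INR
77200 INR × 0.05227 = 4035.244 BRL
4035.244 BRL × 0.2534 = 1022.5308296 NZD
1022.5308296 NZD × 2.766 = 2828.3202746736 ILS
2828.3202746736 ILS × 0.2762 = 781.18205986484832 USD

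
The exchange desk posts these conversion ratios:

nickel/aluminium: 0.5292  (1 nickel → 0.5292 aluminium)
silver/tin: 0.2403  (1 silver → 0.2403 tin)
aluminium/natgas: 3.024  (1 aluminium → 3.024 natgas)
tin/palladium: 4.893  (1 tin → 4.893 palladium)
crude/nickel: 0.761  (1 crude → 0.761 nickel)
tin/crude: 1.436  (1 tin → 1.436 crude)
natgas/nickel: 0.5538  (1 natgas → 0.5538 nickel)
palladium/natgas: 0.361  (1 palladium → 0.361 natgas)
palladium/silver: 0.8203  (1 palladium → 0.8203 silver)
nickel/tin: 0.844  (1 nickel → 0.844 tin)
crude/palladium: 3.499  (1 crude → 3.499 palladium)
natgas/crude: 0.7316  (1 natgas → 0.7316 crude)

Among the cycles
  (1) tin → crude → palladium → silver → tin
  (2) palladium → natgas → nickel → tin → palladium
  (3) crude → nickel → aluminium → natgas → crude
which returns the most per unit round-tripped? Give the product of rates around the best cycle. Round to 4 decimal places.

(1) 1.436 × 3.499 × 0.8203 × 0.2403 = 0.99043
(2) 0.361 × 0.5538 × 0.844 × 4.893 = 0.82562
(3) 0.761 × 0.5292 × 3.024 × 0.7316 = 0.89096
Highest is cycle (1) at 0.9904 (≤1, no arbitrage).

0.9904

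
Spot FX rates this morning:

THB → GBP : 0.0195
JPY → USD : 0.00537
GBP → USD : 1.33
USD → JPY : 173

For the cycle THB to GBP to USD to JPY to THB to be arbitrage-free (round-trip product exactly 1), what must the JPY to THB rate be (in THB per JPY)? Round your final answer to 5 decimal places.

0.22288

Known legs of the cycle: 0.0195 × 1.33 × 173 = 4.486755
For no arbitrage the full-cycle product must be 1, so the missing rate is 1 / 4.486755 ≈ 0.2228782.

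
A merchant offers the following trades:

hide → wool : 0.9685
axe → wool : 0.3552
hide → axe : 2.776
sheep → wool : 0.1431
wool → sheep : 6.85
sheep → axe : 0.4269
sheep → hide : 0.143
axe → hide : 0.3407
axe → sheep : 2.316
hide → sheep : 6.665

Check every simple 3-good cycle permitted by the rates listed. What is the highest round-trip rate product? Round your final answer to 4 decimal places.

1.0387

wool→sheep→axe→wool: 6.85 × 0.4269 × 0.3552 = 1.03870
hide→sheep→axe→hide: 6.665 × 0.4269 × 0.3407 = 0.96939
wool→sheep→hide→wool: 6.85 × 0.143 × 0.9685 = 0.94869
hide→axe→sheep→hide: 2.776 × 2.316 × 0.143 = 0.91938
Maximum is wool→sheep→axe→wool at 1.0387; arbitrage exists.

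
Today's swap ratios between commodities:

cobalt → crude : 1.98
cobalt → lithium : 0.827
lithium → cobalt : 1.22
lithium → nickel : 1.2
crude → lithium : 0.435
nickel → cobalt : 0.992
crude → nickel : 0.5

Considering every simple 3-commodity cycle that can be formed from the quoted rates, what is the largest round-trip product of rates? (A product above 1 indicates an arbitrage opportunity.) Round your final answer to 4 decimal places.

cobalt→crude→lithium→cobalt: 1.98 × 0.435 × 1.22 = 1.05079
nickel→cobalt→lithium→nickel: 0.992 × 0.827 × 1.2 = 0.98446
nickel→cobalt→crude→nickel: 0.992 × 1.98 × 0.5 = 0.98208
Maximum is cobalt→crude→lithium→cobalt at 1.0508; arbitrage exists.

1.0508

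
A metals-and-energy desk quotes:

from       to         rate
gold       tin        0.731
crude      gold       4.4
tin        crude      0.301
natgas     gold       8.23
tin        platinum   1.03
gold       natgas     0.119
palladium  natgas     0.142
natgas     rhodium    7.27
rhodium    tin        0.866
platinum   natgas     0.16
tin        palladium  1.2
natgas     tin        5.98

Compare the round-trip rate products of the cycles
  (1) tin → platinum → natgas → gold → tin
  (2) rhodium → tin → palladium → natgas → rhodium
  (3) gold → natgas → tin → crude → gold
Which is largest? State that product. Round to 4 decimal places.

1.0728

(1) 1.03 × 0.16 × 8.23 × 0.731 = 0.99146
(2) 0.866 × 1.2 × 0.142 × 7.27 = 1.07281
(3) 0.119 × 5.98 × 0.301 × 4.4 = 0.94247
Highest is cycle (2) at 1.0728 (>1, arbitrage).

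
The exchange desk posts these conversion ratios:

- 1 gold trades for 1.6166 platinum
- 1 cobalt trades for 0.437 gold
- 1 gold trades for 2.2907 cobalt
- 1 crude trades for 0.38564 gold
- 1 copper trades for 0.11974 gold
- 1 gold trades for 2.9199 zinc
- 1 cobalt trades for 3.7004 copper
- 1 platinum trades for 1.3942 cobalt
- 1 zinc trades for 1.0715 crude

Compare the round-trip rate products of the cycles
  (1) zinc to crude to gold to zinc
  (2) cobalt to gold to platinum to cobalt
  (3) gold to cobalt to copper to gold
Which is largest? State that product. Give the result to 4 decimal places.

(1) 1.0715 × 0.38564 × 2.9199 = 1.20654
(2) 0.437 × 1.6166 × 1.3942 = 0.98494
(3) 2.2907 × 3.7004 × 0.11974 = 1.01498
Highest is cycle (1) at 1.2065 (>1, arbitrage).

1.2065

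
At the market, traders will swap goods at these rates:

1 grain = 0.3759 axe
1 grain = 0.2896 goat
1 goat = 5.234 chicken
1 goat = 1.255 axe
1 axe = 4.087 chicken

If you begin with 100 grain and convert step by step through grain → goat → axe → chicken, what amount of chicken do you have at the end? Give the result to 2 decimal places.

148.54

100 grain × 0.2896 = 28.96 goat
28.96 goat × 1.255 = 36.3448 axe
36.3448 axe × 4.087 = 148.5411976 chicken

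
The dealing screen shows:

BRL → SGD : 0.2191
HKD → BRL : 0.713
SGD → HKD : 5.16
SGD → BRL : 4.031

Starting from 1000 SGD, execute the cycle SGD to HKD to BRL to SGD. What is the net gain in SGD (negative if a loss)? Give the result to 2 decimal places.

-193.91

1000 SGD × 5.16 = 5160 HKD
5160 HKD × 0.713 = 3679.08 BRL
3679.08 BRL × 0.2191 = 806.086428 SGD
Net change: 806.086428 − 1000 = -193.913572 SGD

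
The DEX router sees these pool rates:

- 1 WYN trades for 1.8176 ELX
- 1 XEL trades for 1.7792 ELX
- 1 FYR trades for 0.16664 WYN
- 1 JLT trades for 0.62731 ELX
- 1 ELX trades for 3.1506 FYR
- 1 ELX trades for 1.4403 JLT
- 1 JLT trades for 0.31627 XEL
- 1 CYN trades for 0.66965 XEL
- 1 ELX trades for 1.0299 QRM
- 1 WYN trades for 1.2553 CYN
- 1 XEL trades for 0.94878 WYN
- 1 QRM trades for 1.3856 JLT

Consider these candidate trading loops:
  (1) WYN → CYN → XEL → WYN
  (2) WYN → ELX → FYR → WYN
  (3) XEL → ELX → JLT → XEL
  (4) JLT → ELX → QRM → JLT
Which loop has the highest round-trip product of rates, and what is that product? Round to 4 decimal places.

0.9543

(1) 1.2553 × 0.66965 × 0.94878 = 0.79756
(2) 1.8176 × 3.1506 × 0.16664 = 0.95427
(3) 1.7792 × 1.4403 × 0.31627 = 0.81047
(4) 0.62731 × 1.0299 × 1.3856 = 0.89519
Highest is cycle (2) at 0.9543 (≤1, no arbitrage).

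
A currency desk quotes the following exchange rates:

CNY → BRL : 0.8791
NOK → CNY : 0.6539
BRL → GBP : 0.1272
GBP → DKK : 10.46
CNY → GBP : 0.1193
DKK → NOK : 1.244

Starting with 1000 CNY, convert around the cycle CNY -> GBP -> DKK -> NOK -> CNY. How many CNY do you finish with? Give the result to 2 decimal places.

1000 CNY × 0.1193 = 119.3 GBP
119.3 GBP × 10.46 = 1247.878 DKK
1247.878 DKK × 1.244 = 1552.360232 NOK
1552.360232 NOK × 0.6539 = 1015.0883557048 CNY

1015.09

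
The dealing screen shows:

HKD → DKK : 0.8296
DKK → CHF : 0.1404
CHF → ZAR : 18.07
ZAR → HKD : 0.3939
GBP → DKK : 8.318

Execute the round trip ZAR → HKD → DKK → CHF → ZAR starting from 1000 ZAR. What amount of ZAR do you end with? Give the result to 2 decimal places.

1000 ZAR × 0.3939 = 393.9 HKD
393.9 HKD × 0.8296 = 326.77944 DKK
326.77944 DKK × 0.1404 = 45.879833376 CHF
45.879833376 CHF × 18.07 = 829.04858910432 ZAR

829.05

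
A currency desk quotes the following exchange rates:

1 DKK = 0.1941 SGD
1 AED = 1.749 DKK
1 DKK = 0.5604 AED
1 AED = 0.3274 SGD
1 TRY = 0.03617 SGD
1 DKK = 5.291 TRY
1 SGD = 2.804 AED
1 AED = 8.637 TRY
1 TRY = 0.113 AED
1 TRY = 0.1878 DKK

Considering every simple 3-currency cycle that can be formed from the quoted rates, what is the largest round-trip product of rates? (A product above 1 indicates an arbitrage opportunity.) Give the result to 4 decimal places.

DKK→TRY→AED→DKK: 5.291 × 0.113 × 1.749 = 1.04570
DKK→SGD→AED→DKK: 0.1941 × 2.804 × 1.749 = 0.95190
DKK→AED→TRY→DKK: 0.5604 × 8.637 × 0.1878 = 0.90898
TRY→SGD→AED→TRY: 0.03617 × 2.804 × 8.637 = 0.87597
Maximum is DKK→TRY→AED→DKK at 1.0457; arbitrage exists.

1.0457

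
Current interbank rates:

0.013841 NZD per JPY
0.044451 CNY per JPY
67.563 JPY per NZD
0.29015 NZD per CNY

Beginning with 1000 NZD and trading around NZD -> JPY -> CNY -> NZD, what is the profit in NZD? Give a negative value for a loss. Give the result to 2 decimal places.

-128.61

1000 NZD × 67.563 = 67563 JPY
67563 JPY × 0.044451 = 3003.242913 CNY
3003.242913 CNY × 0.29015 = 871.39093120695 NZD
Net change: 871.39093120695 − 1000 = -128.60906879305 NZD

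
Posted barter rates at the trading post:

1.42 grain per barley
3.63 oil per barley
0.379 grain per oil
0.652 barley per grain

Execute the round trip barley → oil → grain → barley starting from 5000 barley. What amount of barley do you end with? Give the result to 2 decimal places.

5000 barley × 3.63 = 18150 oil
18150 oil × 0.379 = 6878.85 grain
6878.85 grain × 0.652 = 4485.0102 barley

4485.01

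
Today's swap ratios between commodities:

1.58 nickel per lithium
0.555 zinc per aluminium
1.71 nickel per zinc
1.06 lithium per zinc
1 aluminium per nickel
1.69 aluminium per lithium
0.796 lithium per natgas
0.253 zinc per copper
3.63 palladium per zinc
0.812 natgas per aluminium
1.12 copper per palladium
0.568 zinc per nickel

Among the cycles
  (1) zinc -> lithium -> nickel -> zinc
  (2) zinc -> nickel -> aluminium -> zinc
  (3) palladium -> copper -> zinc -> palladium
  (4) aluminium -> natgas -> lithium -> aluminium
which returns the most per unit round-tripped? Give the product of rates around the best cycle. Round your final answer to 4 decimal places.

1.0923

(1) 1.06 × 1.58 × 0.568 = 0.95129
(2) 1.71 × 1 × 0.555 = 0.94905
(3) 1.12 × 0.253 × 3.63 = 1.02860
(4) 0.812 × 0.796 × 1.69 = 1.09233
Highest is cycle (4) at 1.0923 (>1, arbitrage).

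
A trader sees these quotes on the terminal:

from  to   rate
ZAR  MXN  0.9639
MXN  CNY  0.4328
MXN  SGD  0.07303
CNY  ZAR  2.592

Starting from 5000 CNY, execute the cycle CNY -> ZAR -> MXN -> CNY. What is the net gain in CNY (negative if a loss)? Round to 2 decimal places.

406.60

5000 CNY × 2.592 = 12960 ZAR
12960 ZAR × 0.9639 = 12492.144 MXN
12492.144 MXN × 0.4328 = 5406.5999232 CNY
Net change: 5406.5999232 − 5000 = 406.5999232 CNY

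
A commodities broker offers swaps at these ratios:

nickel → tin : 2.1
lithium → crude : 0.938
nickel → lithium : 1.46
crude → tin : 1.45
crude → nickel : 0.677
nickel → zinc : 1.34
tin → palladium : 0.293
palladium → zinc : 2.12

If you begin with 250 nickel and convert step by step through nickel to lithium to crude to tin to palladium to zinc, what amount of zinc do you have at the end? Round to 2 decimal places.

250 nickel × 1.46 = 365 lithium
365 lithium × 0.938 = 342.37 crude
342.37 crude × 1.45 = 496.4365 tin
496.4365 tin × 0.293 = 145.4558945 palladium
145.4558945 palladium × 2.12 = 308.36649634 zinc

308.37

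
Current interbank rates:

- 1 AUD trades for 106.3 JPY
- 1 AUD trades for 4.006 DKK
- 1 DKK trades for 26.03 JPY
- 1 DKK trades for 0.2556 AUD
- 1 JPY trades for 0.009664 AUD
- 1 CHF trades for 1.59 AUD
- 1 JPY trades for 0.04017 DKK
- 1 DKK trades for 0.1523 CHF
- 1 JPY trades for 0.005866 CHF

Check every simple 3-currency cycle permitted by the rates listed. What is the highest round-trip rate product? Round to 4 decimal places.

1.0914

JPY→DKK→AUD→JPY: 0.04017 × 0.2556 × 106.3 = 1.09143
JPY→AUD→DKK→JPY: 0.009664 × 4.006 × 26.03 = 1.00773
JPY→CHF→AUD→JPY: 0.005866 × 1.59 × 106.3 = 0.99145
DKK→CHF→AUD→DKK: 0.1523 × 1.59 × 4.006 = 0.97008
Maximum is JPY→DKK→AUD→JPY at 1.0914; arbitrage exists.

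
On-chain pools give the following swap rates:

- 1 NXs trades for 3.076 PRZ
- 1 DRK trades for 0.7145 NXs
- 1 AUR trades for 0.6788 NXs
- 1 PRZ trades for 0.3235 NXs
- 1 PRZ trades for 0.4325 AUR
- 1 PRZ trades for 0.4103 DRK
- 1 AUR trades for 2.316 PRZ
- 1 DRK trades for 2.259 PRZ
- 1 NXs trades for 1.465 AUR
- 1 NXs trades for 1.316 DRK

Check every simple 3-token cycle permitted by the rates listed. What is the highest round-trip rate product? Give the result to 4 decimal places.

1.0976

NXs→AUR→PRZ→NXs: 1.465 × 2.316 × 0.3235 = 1.09762
DRK→PRZ→NXs→DRK: 2.259 × 0.3235 × 1.316 = 0.96172
NXs→PRZ→AUR→NXs: 3.076 × 0.4325 × 0.6788 = 0.90306
DRK→NXs→PRZ→DRK: 0.7145 × 3.076 × 0.4103 = 0.90176
Maximum is NXs→AUR→PRZ→NXs at 1.0976; arbitrage exists.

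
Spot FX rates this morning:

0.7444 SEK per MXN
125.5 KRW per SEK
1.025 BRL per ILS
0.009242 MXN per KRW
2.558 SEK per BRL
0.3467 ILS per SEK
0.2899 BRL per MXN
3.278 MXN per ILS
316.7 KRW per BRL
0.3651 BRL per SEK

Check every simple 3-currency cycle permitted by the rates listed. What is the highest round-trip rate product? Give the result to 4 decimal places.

ILS→BRL→SEK→ILS: 1.025 × 2.558 × 0.3467 = 0.90903
KRW→MXN→SEK→KRW: 0.009242 × 0.7444 × 125.5 = 0.86341
KRW→MXN→BRL→KRW: 0.009242 × 0.2899 × 316.7 = 0.84852
ILS→MXN→SEK→ILS: 3.278 × 0.7444 × 0.3467 = 0.84600
Maximum is ILS→BRL→SEK→ILS at 0.9090; no arbitrage — every cycle loses value.

0.9090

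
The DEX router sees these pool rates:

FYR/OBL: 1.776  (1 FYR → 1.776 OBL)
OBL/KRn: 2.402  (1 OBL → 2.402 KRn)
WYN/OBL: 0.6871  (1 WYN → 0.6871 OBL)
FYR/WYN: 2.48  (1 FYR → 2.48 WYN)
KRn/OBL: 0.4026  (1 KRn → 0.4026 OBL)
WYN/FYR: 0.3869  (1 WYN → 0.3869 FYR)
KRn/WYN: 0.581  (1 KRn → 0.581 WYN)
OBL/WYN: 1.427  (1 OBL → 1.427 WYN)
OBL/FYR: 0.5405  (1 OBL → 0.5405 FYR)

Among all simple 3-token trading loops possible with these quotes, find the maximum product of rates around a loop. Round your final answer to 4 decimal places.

OBL→WYN→FYR→OBL: 1.427 × 0.3869 × 1.776 = 0.98054
OBL→KRn→WYN→OBL: 2.402 × 0.581 × 0.6871 = 0.95889
OBL→FYR→WYN→OBL: 0.5405 × 2.48 × 0.6871 = 0.92102
Maximum is OBL→WYN→FYR→OBL at 0.9805; no arbitrage — every cycle loses value.

0.9805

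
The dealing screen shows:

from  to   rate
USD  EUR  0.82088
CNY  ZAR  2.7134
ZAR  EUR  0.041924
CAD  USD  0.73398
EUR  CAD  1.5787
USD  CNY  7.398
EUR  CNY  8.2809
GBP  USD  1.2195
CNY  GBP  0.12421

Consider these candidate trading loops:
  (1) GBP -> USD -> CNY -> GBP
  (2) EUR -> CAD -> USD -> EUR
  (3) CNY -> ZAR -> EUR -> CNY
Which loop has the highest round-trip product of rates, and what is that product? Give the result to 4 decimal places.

(1) 1.2195 × 7.398 × 0.12421 = 1.12061
(2) 1.5787 × 0.73398 × 0.82088 = 0.95118
(3) 2.7134 × 0.041924 × 8.2809 = 0.94201
Highest is cycle (1) at 1.1206 (>1, arbitrage).

1.1206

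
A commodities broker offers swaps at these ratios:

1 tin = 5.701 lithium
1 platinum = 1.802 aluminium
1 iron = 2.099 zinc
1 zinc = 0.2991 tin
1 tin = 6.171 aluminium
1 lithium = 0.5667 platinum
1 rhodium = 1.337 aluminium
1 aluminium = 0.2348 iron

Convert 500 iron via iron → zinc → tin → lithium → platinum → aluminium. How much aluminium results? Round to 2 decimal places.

1827.50

500 iron × 2.099 = 1049.5 zinc
1049.5 zinc × 0.2991 = 313.90545 tin
313.90545 tin × 5.701 = 1789.57497045 lithium
1789.57497045 lithium × 0.5667 = 1014.152135754015 platinum
1014.152135754015 platinum × 1.802 = 1827.50214862873503 aluminium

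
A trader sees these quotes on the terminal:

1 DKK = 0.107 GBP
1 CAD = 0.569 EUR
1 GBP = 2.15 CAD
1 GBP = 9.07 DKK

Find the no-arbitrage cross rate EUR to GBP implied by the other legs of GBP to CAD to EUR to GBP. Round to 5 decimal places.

Known legs of the cycle: 2.15 × 0.569 = 1.22335
For no arbitrage the full-cycle product must be 1, so the missing rate is 1 / 1.22335 ≈ 0.8174276.

0.81743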